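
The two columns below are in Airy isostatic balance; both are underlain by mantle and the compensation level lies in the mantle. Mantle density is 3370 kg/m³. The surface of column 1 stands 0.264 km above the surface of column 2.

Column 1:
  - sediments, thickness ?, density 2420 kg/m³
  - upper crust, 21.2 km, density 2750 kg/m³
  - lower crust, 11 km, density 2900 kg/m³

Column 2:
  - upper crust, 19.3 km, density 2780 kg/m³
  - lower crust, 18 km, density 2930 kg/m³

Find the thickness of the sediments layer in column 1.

Take the compensation level at the base of the deeper column (depth z_c below the surface of column 1) and equate Σ ρ_i t_i down to z_c; mantle fills any gap and the z_c terms cancel.
Column 1: x×2420 + 21.2×2750 + 11×2900 + (z_c − 32.2 − x)×3370
Column 2: 0.264×0 + 19.3×2780 + 18×2930 + (z_c − 0.264 − 37.3)×3370
The z_c×3370 term appears on both sides and cancels. Collect the known terms of each column as K = Σ(ρt)_known − 3370 × (depth of known layers): K_1 = 90200 − 3370×32.2 = −18314; K_2 = 106394 − 3370×(0.264 + 37.3) = −20196.68.
Balance: K_1 − x×(3370 − 2420) = K_2, so x = (K_1 − K_2)/(3370 − 2420) = 1882.68/950 = 1.98 km.

1.98 km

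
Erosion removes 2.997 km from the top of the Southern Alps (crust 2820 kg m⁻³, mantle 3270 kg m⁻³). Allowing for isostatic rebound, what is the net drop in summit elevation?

Rebound u = e ρ_c/ρ_m = 2.997 km × 2820/3270 = 2.585 km.
Net surface drop = e − u = 2.997 km − 2.585 km = e (ρ_m − ρ_c)/ρ_m = 0.412 km.

0.412 km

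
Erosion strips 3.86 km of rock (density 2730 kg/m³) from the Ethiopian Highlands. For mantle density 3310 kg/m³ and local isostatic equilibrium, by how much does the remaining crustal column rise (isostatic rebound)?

Unloading: uplift u = e ρ_c/ρ_m = 3.86 km × 2730/3310 = 3.18 km.

3.18 km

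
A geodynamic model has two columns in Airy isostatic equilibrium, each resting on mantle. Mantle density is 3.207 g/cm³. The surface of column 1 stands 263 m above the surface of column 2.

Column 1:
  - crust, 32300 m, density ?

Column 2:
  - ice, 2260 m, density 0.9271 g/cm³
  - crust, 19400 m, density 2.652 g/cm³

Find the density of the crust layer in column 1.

2.69 g/cm³

Take the compensation level at the base of the deeper column (depth z_c below the surface of column 1) and equate Σ ρ_i t_i down to z_c; mantle fills any gap and the z_c terms cancel.
Column 1: 32300×ρ + (z_c − 32300)×3.207
Column 2: 263×0 + 2260×0.9271 + 19400×2.652 + (z_c − 263 − 21660)×3.207
The z_c×3.207 term appears on both sides and cancels. Collect the known terms of each column as K = Σ(ρt)_known − 3.207 × (depth of known layers): K_1 = 0 − 3.207×32300 = −103586.1; K_2 = 53544.046 − 3.207×(263 + 21660) = −16763.015.
Balance: K_1 + 32300×ρ = K_2, so ρ = (K_2 − K_1)/32300 = 86823.1/32300 = 2.69 g/cm³.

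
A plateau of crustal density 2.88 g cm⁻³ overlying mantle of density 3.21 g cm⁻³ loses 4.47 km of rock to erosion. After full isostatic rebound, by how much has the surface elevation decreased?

0.46 km

Rebound u = e ρ_c/ρ_m = 4.47 km × 2.88/3.21 = 4.01 km.
Net surface drop = e − u = 4.47 km − 4.01 km = e (ρ_m − ρ_c)/ρ_m = 0.46 km.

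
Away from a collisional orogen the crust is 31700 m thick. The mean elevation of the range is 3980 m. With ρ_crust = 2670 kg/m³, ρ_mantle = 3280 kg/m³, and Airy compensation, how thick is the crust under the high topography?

Root depth r = h ρ_c / (ρ_m − ρ_c) = 3980 m × 2670 / 610 = 17420 m.
Total thickness = T + h + r = 31700 m + 3980 m + 17420 m = 53100 m.

53100 m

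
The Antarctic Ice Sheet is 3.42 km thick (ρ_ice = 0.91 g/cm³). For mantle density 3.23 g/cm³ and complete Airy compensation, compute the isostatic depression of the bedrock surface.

In Airy isostatic equilibrium: the ice load ρ_ice t is balanced by mantle displaced below, ρ_m s.
s = t ρ_ice / ρ_m = 3.42 km × 0.91/3.23 = 0.964 km.

0.964 km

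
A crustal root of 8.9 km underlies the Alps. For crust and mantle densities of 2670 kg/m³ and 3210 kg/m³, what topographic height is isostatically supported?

1.8 km

Balancing pressure at the compensation depth: ρ_c h = (ρ_m − ρ_c) r.
h = r (ρ_m − ρ_c) / ρ_c = 8.9 km × (3210 − 2670) / 2670 = 1.8 km.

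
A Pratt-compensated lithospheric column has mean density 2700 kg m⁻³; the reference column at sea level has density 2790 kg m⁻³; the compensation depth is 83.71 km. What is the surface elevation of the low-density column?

ρ_ref D = ρ (D + h) → h = D (ρ_ref − ρ)/ρ.
h = 83.71 km × (2790 − 2700)/2700 = 2.79 km.

2.79 km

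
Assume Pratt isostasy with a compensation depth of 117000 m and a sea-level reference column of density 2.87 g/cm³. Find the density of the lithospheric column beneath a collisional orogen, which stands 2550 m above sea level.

2.81 g/cm³

Pratt balance: ρ_ref D = ρ (D + h).
ρ = ρ_ref D/(D + h) = 2.87 × 117000 m/(117000 m + 2550 m) = 2.81 g/cm³.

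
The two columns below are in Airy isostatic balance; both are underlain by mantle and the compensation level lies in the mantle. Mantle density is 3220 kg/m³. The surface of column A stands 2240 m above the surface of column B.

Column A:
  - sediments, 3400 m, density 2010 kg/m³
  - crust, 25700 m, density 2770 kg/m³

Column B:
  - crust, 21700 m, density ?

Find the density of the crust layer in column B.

2830 kg/m³

Take the compensation level at the base of the deeper column (depth z_c below the surface of column A) and equate Σ ρ_i t_i down to z_c; mantle fills any gap and the z_c terms cancel.
Column A: 3400×2010 + 25700×2770 + (z_c − 29100)×3220
Column B: 2240×0 + 21700×ρ + (z_c − 2240 − 21700)×3220
The z_c×3220 term appears on both sides and cancels. Collect the known terms of each column as K = Σ(ρt)_known − 3220 × (depth of known layers): K_A = 78023000 − 3220×29100 = −15679000; K_B = 0 − 3220×(2240 + 21700) = −77086800.
Balance: K_A = K_B + 21700×ρ, so ρ = (K_A − K_B)/21700 = 61407800/21700 = 2830 kg/m³.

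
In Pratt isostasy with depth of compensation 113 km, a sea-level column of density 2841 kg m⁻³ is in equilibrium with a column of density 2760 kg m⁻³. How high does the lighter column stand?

3.32 km

ρ_ref D = ρ (D + h) → h = D (ρ_ref − ρ)/ρ.
h = 113 km × (2841 − 2760)/2760 = 3.32 km.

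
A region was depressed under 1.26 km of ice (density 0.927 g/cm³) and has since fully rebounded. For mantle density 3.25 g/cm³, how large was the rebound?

Removing the load lets mantle flow back in; uplift u satisfies ρ_ice t = ρ_m u.
u = t ρ_ice/ρ_m = 1.26 km × 0.927/3.25 = 0.359 km.

0.359 km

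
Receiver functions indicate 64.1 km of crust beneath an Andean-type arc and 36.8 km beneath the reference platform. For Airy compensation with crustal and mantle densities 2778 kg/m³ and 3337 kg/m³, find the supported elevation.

Excess crust Δ = 64.1 km − 36.8 km = 27.3 km, split between elevation h and root r with h + r = Δ.
Airy balance ρ_c h = (ρ_m − ρ_c) r gives r = h ρ_c/(ρ_m − ρ_c), so h (1 + ρ_c/(ρ_m − ρ_c)) = Δ, i.e. h = Δ (ρ_m − ρ_c)/ρ_m.
h = 27.3 km × 559/3337 = 4.57 km.

4.57 km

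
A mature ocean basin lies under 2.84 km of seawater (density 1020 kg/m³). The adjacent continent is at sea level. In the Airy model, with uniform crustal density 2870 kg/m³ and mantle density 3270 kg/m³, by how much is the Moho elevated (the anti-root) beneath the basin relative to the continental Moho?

13.1 km

Balancing pressure at the compensation depth: replacing crust with seawater at the top is compensated by replacing crust with mantle at the base: d (ρ_c − ρ_w) = a (ρ_m − ρ_c).
a = d (ρ_c − ρ_w)/(ρ_m − ρ_c) = 2.84 km × 1850/400 = 13.1 km.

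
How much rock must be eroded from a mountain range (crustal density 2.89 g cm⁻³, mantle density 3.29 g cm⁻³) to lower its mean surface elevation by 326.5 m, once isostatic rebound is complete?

Net drop Δ = e − u = e − e ρ_c/ρ_m = e (ρ_m − ρ_c)/ρ_m.
e = Δ ρ_m/(ρ_m − ρ_c) = 326.5 m × 3.29/0.4 = 2690 m.

2690 m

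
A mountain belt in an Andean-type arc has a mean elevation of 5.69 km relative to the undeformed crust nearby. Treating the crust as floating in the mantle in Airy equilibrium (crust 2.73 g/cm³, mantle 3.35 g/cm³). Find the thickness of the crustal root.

For local isostatic compensation: the weight of the topography is balanced by the buoyancy of the root, ρ_c h = (ρ_m − ρ_c) r.
r = h · ρ_c / (ρ_m − ρ_c) = 5.69 km × 2.73 / (3.35 − 2.73) = 25.1 km.

25.1 km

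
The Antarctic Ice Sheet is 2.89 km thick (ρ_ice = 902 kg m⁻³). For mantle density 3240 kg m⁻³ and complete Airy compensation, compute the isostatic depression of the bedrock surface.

Equating mass per unit area of the two columns: the ice load ρ_ice t is balanced by mantle displaced below, ρ_m s.
s = t ρ_ice / ρ_m = 2.89 km × 902/3240 = 0.805 km.

0.805 km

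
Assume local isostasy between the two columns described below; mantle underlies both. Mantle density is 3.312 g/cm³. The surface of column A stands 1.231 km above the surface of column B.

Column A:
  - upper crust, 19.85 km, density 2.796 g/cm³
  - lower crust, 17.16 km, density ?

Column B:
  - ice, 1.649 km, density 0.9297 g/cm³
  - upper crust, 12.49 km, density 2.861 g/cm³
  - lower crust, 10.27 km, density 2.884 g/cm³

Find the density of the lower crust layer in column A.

2.86 g/cm³

Take the compensation level at the base of the deeper column (depth z_c below the surface of column A) and equate Σ ρ_i t_i down to z_c; mantle fills any gap and the z_c terms cancel.
Column A: 19.85×2.796 + 17.16×ρ + (z_c − 37.01)×3.312
Column B: 1.231×0 + 1.649×0.9297 + 12.49×2.861 + 10.27×2.884 + (z_c − 1.231 − 24.409)×3.312
The z_c×3.312 term appears on both sides and cancels. Collect the known terms of each column as K = Σ(ρt)_known − 3.312 × (depth of known layers): K_A = 55.5006 − 3.312×37.01 = −67.07652; K_B = 66.8856453 − 3.312×(1.231 + 24.409) = −18.0340347.
Balance: K_A + 17.16×ρ = K_B, so ρ = (K_B − K_A)/17.16 = 49.0425/17.16 = 2.86 g/cm³.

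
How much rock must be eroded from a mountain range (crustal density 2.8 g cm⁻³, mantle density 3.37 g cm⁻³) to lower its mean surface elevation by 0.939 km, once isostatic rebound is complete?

Net drop Δ = e − u = e − e ρ_c/ρ_m = e (ρ_m − ρ_c)/ρ_m.
e = Δ ρ_m/(ρ_m − ρ_c) = 0.939 km × 3.37/0.57 = 5.55 km.

5.55 km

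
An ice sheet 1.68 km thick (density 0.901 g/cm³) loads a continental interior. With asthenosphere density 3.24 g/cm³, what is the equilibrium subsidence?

0.467 km

Balancing pressure at the compensation depth: the ice load ρ_ice t is balanced by mantle displaced below, ρ_m s.
s = t ρ_ice / ρ_m = 1.68 km × 0.901/3.24 = 0.467 km.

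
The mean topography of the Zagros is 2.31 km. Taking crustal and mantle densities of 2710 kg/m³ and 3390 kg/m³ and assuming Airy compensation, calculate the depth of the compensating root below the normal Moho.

9.21 km

By Archimedes' principle applied to the lithosphere: the weight of the topography is balanced by the buoyancy of the root, ρ_c h = (ρ_m − ρ_c) r.
r = h · ρ_c / (ρ_m − ρ_c) = 2.31 km × 2710 / (3390 − 2710) = 9.21 km.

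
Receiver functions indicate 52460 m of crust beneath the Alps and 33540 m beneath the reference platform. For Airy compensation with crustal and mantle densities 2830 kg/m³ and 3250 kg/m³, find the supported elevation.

2450 m

Excess crust Δ = 52460 m − 33540 m = 18920 m, split between elevation h and root r with h + r = Δ.
Airy balance ρ_c h = (ρ_m − ρ_c) r gives r = h ρ_c/(ρ_m − ρ_c), so h (1 + ρ_c/(ρ_m − ρ_c)) = Δ, i.e. h = Δ (ρ_m − ρ_c)/ρ_m.
h = 18920 m × 420/3250 = 2450 m.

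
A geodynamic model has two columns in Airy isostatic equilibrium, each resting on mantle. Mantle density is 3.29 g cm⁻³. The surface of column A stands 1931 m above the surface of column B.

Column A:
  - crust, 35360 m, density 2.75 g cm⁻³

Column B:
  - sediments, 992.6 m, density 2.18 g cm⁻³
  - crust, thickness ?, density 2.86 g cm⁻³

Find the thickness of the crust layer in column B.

27100 m

Take the compensation level at the base of the deeper column (depth z_c below the surface of column A) and equate Σ ρ_i t_i down to z_c; mantle fills any gap and the z_c terms cancel.
Column A: 35360×2.75 + (z_c − 35360)×3.29
Column B: 1931×0 + 992.6×2.18 + x×2.86 + (z_c − 1931 − 992.6 − x)×3.29
The z_c×3.29 term appears on both sides and cancels. Collect the known terms of each column as K = Σ(ρt)_known − 3.29 × (depth of known layers): K_A = 97240 − 3.29×35360 = −19094.4; K_B = 2163.868 − 3.29×(1931 + 992.6) = −7454.776.
Balance: K_A = K_B − x×(3.29 − 2.86), so x = (K_B − K_A)/(3.29 − 2.86) = 11639.6/0.43 = 27100 m.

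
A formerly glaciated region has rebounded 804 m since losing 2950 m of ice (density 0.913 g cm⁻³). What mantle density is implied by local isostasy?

3.35 g cm⁻³

ρ_m = ρ_ice t / u = 0.913 × 2950 m/804 m = 3.35 g cm⁻³.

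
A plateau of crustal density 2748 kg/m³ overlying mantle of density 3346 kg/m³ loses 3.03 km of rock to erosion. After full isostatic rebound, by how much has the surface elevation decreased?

0.542 km

Rebound u = e ρ_c/ρ_m = 3.03 km × 2748/3346 = 2.488 km.
Net surface drop = e − u = 3.03 km − 2.488 km = e (ρ_m − ρ_c)/ρ_m = 0.542 km.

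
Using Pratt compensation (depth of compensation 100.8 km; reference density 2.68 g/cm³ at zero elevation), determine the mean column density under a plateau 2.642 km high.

Pratt balance: ρ_ref D = ρ (D + h).
ρ = ρ_ref D/(D + h) = 2.68 × 100.8 km/(100.8 km + 2.642 km) = 2.61 g/cm³.

2.61 g/cm³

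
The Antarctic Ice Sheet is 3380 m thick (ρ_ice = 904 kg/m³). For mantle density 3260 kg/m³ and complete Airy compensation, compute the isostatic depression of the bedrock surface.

937 m

Balancing pressure at the compensation depth: the ice load ρ_ice t is balanced by mantle displaced below, ρ_m s.
s = t ρ_ice / ρ_m = 3380 m × 904/3260 = 937 m.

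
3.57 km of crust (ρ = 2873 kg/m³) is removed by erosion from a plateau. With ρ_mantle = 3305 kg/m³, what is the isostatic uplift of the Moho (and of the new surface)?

3.1 km

Unloading: uplift u = e ρ_c/ρ_m = 3.57 km × 2873/3305 = 3.1 km.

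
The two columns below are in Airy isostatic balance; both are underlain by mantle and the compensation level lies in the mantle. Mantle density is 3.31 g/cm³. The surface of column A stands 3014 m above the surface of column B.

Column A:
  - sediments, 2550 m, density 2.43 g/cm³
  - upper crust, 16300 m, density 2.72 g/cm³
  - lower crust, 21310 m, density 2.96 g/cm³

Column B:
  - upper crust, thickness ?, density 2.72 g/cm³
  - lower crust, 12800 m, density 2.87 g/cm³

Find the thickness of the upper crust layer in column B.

Take the compensation level at the base of the deeper column (depth z_c below the surface of column A) and equate Σ ρ_i t_i down to z_c; mantle fills any gap and the z_c terms cancel.
Column A: 2550×2.43 + 16300×2.72 + 21310×2.96 + (z_c − 40160)×3.31
Column B: 3014×0 + x×2.72 + 12800×2.87 + (z_c − 3014 − 12800 − x)×3.31
The z_c×3.31 term appears on both sides and cancels. Collect the known terms of each column as K = Σ(ρt)_known − 3.31 × (depth of known layers): K_A = 113610.1 − 3.31×40160 = −19319.5; K_B = 36736 − 3.31×(3014 + 12800) = −15608.34.
Balance: K_A = K_B − x×(3.31 − 2.72), so x = (K_B − K_A)/(3.31 − 2.72) = 3711.16/0.59 = 6290 m.

6290 m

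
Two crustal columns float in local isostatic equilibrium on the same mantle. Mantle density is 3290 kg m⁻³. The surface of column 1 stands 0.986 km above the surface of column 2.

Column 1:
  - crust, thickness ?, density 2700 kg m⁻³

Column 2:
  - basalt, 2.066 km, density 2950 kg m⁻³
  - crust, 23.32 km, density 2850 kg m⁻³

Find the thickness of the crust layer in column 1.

24.1 km

Take the compensation level at the base of the deeper column (depth z_c below the surface of column 1) and equate Σ ρ_i t_i down to z_c; mantle fills any gap and the z_c terms cancel.
Column 1: x×2700 + (z_c − 0 − x)×3290
Column 2: 0.986×0 + 2.066×2950 + 23.32×2850 + (z_c − 0.986 − 25.386)×3290
The z_c×3290 term appears on both sides and cancels. Collect the known terms of each column as K = Σ(ρt)_known − 3290 × (depth of known layers): K_1 = 0 − 3290×0 = 0; K_2 = 72556.7 − 3290×(0.986 + 25.386) = −14207.18.
Balance: K_1 − x×(3290 − 2700) = K_2, so x = (K_1 − K_2)/(3290 − 2700) = 14207.2/590 = 24.1 km.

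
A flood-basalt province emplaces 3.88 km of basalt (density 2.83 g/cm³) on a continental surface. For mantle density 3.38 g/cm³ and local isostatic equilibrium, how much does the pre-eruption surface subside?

Subaerial loading: s = t ρ_load / ρ_m.
s = 3.88 km × 2.83/3.38 = 3.25 km.

3.25 km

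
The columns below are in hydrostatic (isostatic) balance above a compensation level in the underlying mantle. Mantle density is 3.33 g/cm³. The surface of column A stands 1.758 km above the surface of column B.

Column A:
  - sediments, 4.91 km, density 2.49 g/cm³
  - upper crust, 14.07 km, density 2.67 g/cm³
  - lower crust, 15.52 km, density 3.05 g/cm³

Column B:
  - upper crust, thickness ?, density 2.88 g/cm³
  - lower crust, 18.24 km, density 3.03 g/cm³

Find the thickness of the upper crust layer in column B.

14.3 km

Take the compensation level at the base of the deeper column (depth z_c below the surface of column A) and equate Σ ρ_i t_i down to z_c; mantle fills any gap and the z_c terms cancel.
Column A: 4.91×2.49 + 14.07×2.67 + 15.52×3.05 + (z_c − 34.5)×3.33
Column B: 1.758×0 + x×2.88 + 18.24×3.03 + (z_c − 1.758 − 18.24 − x)×3.33
The z_c×3.33 term appears on both sides and cancels. Collect the known terms of each column as K = Σ(ρt)_known − 3.33 × (depth of known layers): K_A = 97.1288 − 3.33×34.5 = −17.7562; K_B = 55.2672 − 3.33×(1.758 + 18.24) = −11.32614.
Balance: K_A = K_B − x×(3.33 − 2.88), so x = (K_B − K_A)/(3.33 − 2.88) = 6.43006/0.45 = 14.3 km.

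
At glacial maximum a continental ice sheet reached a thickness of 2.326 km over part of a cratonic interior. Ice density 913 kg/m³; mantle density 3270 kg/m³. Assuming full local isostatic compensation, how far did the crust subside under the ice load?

Equating mass per unit area of the two columns: the ice load ρ_ice t is balanced by mantle displaced below, ρ_m s.
s = t ρ_ice / ρ_m = 2.326 km × 913/3270 = 0.649 km.

0.649 km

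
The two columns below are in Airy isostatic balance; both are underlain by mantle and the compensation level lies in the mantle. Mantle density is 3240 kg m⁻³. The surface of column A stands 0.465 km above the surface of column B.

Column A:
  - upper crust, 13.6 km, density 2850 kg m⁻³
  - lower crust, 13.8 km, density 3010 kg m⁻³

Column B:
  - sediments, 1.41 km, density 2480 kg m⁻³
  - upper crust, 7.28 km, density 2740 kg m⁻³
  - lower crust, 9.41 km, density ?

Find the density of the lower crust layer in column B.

Take the compensation level at the base of the deeper column (depth z_c below the surface of column A) and equate Σ ρ_i t_i down to z_c; mantle fills any gap and the z_c terms cancel.
Column A: 13.6×2850 + 13.8×3010 + (z_c − 27.4)×3240
Column B: 0.465×0 + 1.41×2480 + 7.28×2740 + 9.41×ρ + (z_c − 0.465 − 18.1)×3240
The z_c×3240 term appears on both sides and cancels. Collect the known terms of each column as K = Σ(ρt)_known − 3240 × (depth of known layers): K_A = 80298 − 3240×27.4 = −8478; K_B = 23444 − 3240×(0.465 + 18.1) = −36706.6.
Balance: K_A = K_B + 9.41×ρ, so ρ = (K_A − K_B)/9.41 = 28228.6/9.41 = 3000 kg m⁻³.

3000 kg m⁻³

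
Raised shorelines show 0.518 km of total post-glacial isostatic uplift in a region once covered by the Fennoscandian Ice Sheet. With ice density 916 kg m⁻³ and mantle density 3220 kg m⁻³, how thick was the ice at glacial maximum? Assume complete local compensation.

u = t ρ_ice/ρ_m → t = u ρ_m/ρ_ice = 0.518 km × 3220/916 = 1.82 km.

1.82 km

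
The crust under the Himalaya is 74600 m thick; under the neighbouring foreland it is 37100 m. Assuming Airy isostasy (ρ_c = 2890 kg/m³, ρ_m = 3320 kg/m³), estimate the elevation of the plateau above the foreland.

4860 m

Excess crust Δ = 74600 m − 37100 m = 37500 m, split between elevation h and root r with h + r = Δ.
Airy balance ρ_c h = (ρ_m − ρ_c) r gives r = h ρ_c/(ρ_m − ρ_c), so h (1 + ρ_c/(ρ_m − ρ_c)) = Δ, i.e. h = Δ (ρ_m − ρ_c)/ρ_m.
h = 37500 m × 430/3320 = 4860 m.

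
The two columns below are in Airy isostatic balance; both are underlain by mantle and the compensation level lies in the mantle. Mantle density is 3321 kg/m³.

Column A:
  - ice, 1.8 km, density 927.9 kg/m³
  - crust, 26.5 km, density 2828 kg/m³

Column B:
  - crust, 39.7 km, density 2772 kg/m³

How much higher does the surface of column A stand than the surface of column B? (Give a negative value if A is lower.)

−1.33 km

For any compensation level in the mantle, the mantle terms cancel and isostasy reduces to e = (Σt_A − Σt_B) − (Σ(ρt)_A − Σ(ρt)_B) / ρ_m.
Σt_A = 28.3 km; Σt_B = 39.7 km; Σ(ρt)_A = 76612.22; Σ(ρt)_B = 110048.4 (in km·kg/m³).
e = (28.3 − 39.7) − (76612.22 − 110048.4) / 3321 = −1.33 km.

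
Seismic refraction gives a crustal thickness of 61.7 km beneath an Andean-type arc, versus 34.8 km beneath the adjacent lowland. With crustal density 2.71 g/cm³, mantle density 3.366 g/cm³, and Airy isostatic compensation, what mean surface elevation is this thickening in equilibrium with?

Excess crust Δ = 61.7 km − 34.8 km = 26.9 km, split between elevation h and root r with h + r = Δ.
Airy balance ρ_c h = (ρ_m − ρ_c) r gives r = h ρ_c/(ρ_m − ρ_c), so h (1 + ρ_c/(ρ_m − ρ_c)) = Δ, i.e. h = Δ (ρ_m − ρ_c)/ρ_m.
h = 26.9 km × 0.656/3.366 = 5.24 km.

5.24 km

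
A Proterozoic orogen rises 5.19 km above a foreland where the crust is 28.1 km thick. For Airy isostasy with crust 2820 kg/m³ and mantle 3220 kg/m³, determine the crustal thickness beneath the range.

69.9 km

Root depth r = h ρ_c / (ρ_m − ρ_c) = 5.19 km × 2820 / 400 = 36.59 km.
Total thickness = T + h + r = 28.1 km + 5.19 km + 36.59 km = 69.9 km.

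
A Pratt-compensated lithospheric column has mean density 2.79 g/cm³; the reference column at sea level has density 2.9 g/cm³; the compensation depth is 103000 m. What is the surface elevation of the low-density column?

ρ_ref D = ρ (D + h) → h = D (ρ_ref − ρ)/ρ.
h = 103000 m × (2.9 − 2.79)/2.79 = 4060 m.

4060 m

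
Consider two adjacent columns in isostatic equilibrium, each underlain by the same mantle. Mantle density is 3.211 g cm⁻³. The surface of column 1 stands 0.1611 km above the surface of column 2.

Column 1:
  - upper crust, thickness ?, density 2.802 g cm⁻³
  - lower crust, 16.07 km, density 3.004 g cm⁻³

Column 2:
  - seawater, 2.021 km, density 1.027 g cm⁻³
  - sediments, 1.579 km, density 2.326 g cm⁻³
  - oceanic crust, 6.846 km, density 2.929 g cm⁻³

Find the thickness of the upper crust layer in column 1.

Take the compensation level at the base of the deeper column (depth z_c below the surface of column 1) and equate Σ ρ_i t_i down to z_c; mantle fills any gap and the z_c terms cancel.
Column 1: x×2.802 + 16.07×3.004 + (z_c − 16.07 − x)×3.211
Column 2: 0.1611×0 + 2.021×1.027 + 1.579×2.326 + 6.846×2.929 + (z_c − 0.1611 − 10.446)×3.211
The z_c×3.211 term appears on both sides and cancels. Collect the known terms of each column as K = Σ(ρt)_known − 3.211 × (depth of known layers): K_1 = 48.27428 − 3.211×16.07 = −3.32649; K_2 = 25.800255 − 3.211×(0.1611 + 10.446) = −8.2591431.
Balance: K_1 − x×(3.211 − 2.802) = K_2, so x = (K_1 − K_2)/(3.211 − 2.802) = 4.93265/0.409 = 12.1 km.

12.1 km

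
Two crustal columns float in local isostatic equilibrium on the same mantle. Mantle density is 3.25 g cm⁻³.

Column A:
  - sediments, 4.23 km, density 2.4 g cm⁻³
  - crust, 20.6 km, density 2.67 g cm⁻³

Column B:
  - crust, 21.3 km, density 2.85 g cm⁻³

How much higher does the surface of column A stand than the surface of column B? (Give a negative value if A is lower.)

2.16 km

For any compensation level in the mantle, the mantle terms cancel and isostasy reduces to e = (Σt_A − Σt_B) − (Σ(ρt)_A − Σ(ρt)_B) / ρ_m.
Σt_A = 24.83 km; Σt_B = 21.3 km; Σ(ρt)_A = 65.154; Σ(ρt)_B = 60.705 (in km·g cm⁻³).
e = (24.83 − 21.3) − (65.154 − 60.705) / 3.25 = 2.16 km.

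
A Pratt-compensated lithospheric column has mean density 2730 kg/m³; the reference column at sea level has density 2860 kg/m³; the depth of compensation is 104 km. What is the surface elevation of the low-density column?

4.95 km

ρ_ref D = ρ (D + h) → h = D (ρ_ref − ρ)/ρ.
h = 104 km × (2860 − 2730)/2730 = 4.95 km.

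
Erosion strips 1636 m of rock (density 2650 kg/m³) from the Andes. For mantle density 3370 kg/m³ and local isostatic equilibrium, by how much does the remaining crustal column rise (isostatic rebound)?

Unloading: uplift u = e ρ_c/ρ_m = 1636 m × 2650/3370 = 1290 m.

1290 m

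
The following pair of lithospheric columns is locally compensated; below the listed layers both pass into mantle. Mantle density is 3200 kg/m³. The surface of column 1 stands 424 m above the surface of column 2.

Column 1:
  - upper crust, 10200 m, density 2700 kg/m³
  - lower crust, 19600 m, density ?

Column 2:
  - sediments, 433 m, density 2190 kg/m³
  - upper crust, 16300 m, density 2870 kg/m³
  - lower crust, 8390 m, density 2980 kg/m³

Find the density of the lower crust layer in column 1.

3000 kg/m³

Take the compensation level at the base of the deeper column (depth z_c below the surface of column 1) and equate Σ ρ_i t_i down to z_c; mantle fills any gap and the z_c terms cancel.
Column 1: 10200×2700 + 19600×ρ + (z_c − 29800)×3200
Column 2: 424×0 + 433×2190 + 16300×2870 + 8390×2980 + (z_c − 424 − 25123)×3200
The z_c×3200 term appears on both sides and cancels. Collect the known terms of each column as K = Σ(ρt)_known − 3200 × (depth of known layers): K_1 = 27540000 − 3200×29800 = −67820000; K_2 = 72731470 − 3200×(424 + 25123) = −9018930.
Balance: K_1 + 19600×ρ = K_2, so ρ = (K_2 − K_1)/19600 = 58801100/19600 = 3000 kg/m³.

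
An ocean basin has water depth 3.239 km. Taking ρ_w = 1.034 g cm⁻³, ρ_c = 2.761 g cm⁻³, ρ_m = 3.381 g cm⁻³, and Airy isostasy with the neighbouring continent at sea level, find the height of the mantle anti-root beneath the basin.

9.02 km

In Airy isostatic equilibrium: replacing crust with seawater at the top is compensated by replacing crust with mantle at the base: d (ρ_c − ρ_w) = a (ρ_m − ρ_c).
a = d (ρ_c − ρ_w)/(ρ_m − ρ_c) = 3.239 km × 1.727/0.62 = 9.02 km.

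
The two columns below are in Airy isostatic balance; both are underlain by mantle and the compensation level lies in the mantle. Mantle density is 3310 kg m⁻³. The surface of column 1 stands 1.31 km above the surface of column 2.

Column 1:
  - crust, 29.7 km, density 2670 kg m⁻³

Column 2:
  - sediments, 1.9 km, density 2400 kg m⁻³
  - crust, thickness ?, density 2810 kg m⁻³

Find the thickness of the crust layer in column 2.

25.9 km

Take the compensation level at the base of the deeper column (depth z_c below the surface of column 1) and equate Σ ρ_i t_i down to z_c; mantle fills any gap and the z_c terms cancel.
Column 1: 29.7×2670 + (z_c − 29.7)×3310
Column 2: 1.31×0 + 1.9×2400 + x×2810 + (z_c − 1.31 − 1.9 − x)×3310
The z_c×3310 term appears on both sides and cancels. Collect the known terms of each column as K = Σ(ρt)_known − 3310 × (depth of known layers): K_1 = 79299 − 3310×29.7 = −19008; K_2 = 4560 − 3310×(1.31 + 1.9) = −6065.1.
Balance: K_1 = K_2 − x×(3310 − 2810), so x = (K_2 − K_1)/(3310 − 2810) = 12942.9/500 = 25.9 km.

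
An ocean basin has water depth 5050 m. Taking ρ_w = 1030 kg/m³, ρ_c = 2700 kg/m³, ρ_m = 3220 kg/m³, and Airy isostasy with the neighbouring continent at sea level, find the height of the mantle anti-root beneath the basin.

Isostatic balance requires: replacing crust with seawater at the top is compensated by replacing crust with mantle at the base: d (ρ_c − ρ_w) = a (ρ_m − ρ_c).
a = d (ρ_c − ρ_w)/(ρ_m − ρ_c) = 5050 m × 1670/520 = 16200 m.

16200 m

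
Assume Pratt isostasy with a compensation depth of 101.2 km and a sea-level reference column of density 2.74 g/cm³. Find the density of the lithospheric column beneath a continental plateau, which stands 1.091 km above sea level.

2.71 g/cm³

Pratt balance: ρ_ref D = ρ (D + h).
ρ = ρ_ref D/(D + h) = 2.74 × 101.2 km/(101.2 km + 1.091 km) = 2.71 g/cm³.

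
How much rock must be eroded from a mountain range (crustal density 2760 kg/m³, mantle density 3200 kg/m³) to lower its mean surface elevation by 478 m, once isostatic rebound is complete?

3480 m

Net drop Δ = e − u = e − e ρ_c/ρ_m = e (ρ_m − ρ_c)/ρ_m.
e = Δ ρ_m/(ρ_m − ρ_c) = 478 m × 3200/440 = 3480 m.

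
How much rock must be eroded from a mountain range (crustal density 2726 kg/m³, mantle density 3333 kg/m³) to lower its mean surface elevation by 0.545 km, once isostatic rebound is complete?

Net drop Δ = e − u = e − e ρ_c/ρ_m = e (ρ_m − ρ_c)/ρ_m.
e = Δ ρ_m/(ρ_m − ρ_c) = 0.545 km × 3333/607 = 2.99 km.

2.99 km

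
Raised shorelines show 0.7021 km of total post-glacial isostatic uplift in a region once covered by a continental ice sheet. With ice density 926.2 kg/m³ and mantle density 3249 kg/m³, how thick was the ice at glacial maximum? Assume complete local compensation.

2.46 km

u = t ρ_ice/ρ_m → t = u ρ_m/ρ_ice = 0.7021 km × 3249/926.2 = 2.46 km.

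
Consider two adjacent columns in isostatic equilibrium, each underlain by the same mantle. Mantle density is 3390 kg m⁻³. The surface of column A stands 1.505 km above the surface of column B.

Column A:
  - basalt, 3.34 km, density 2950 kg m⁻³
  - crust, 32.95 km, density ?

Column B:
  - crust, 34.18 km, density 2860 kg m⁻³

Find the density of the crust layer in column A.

Take the compensation level at the base of the deeper column (depth z_c below the surface of column A) and equate Σ ρ_i t_i down to z_c; mantle fills any gap and the z_c terms cancel.
Column A: 3.34×2950 + 32.95×ρ + (z_c − 36.29)×3390
Column B: 1.505×0 + 34.18×2860 + (z_c − 1.505 − 34.18)×3390
The z_c×3390 term appears on both sides and cancels. Collect the known terms of each column as K = Σ(ρt)_known − 3390 × (depth of known layers): K_A = 9853 − 3390×36.29 = −113170.1; K_B = 97754.8 − 3390×(1.505 + 34.18) = −23217.35.
Balance: K_A + 32.95×ρ = K_B, so ρ = (K_B − K_A)/32.95 = 89952.8/32.95 = 2730 kg m⁻³.

2730 kg m⁻³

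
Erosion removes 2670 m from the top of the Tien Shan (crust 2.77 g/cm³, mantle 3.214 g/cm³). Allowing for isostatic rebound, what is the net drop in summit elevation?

Rebound u = e ρ_c/ρ_m = 2670 m × 2.77/3.214 = 2301 m.
Net surface drop = e − u = 2670 m − 2301 m = e (ρ_m − ρ_c)/ρ_m = 369 m.

369 m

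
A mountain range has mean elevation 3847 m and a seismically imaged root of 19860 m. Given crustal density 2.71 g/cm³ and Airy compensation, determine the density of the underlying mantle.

Airy balance: ρ_c h = (ρ_m − ρ_c) r → ρ_m = ρ_c (1 + h/r).
ρ_m = 2.71 × (1 + 3847 m/19860 m) = 3.23 g/cm³.

3.23 g/cm³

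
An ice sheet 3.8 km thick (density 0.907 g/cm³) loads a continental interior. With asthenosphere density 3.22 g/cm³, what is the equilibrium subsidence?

1.07 km

In Airy isostatic equilibrium: the ice load ρ_ice t is balanced by mantle displaced below, ρ_m s.
s = t ρ_ice / ρ_m = 3.8 km × 0.907/3.22 = 1.07 km.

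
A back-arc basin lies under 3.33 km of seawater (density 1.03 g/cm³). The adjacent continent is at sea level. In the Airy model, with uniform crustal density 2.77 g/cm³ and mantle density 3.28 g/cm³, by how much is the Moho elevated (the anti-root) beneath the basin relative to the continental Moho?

Balancing pressure at the compensation depth: replacing crust with seawater at the top is compensated by replacing crust with mantle at the base: d (ρ_c − ρ_w) = a (ρ_m − ρ_c).
a = d (ρ_c − ρ_w)/(ρ_m − ρ_c) = 3.33 km × 1.74/0.51 = 11.4 km.

11.4 km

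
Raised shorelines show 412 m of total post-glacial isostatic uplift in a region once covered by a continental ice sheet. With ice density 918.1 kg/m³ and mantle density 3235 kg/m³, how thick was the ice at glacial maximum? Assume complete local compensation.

1450 m

u = t ρ_ice/ρ_m → t = u ρ_m/ρ_ice = 412 m × 3235/918.1 = 1450 m.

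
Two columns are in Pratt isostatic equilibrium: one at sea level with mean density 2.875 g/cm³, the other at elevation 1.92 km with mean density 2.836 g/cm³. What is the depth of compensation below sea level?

140 km

ρ_ref D = ρ (D + h) → D (ρ_ref − ρ) = ρ h.
D = ρ h/(ρ_ref − ρ) = 2.836 × 1.92 km/(2.875 − 2.836) = 140 km.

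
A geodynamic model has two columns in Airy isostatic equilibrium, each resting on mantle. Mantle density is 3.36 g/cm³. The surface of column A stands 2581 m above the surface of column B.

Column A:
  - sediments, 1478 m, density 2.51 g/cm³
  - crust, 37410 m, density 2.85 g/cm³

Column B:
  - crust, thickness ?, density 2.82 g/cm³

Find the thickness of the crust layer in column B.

Take the compensation level at the base of the deeper column (depth z_c below the surface of column A) and equate Σ ρ_i t_i down to z_c; mantle fills any gap and the z_c terms cancel.
Column A: 1478×2.51 + 37410×2.85 + (z_c − 38888)×3.36
Column B: 2581×0 + x×2.82 + (z_c − 2581 − 0 − x)×3.36
The z_c×3.36 term appears on both sides and cancels. Collect the known terms of each column as K = Σ(ρt)_known − 3.36 × (depth of known layers): K_A = 110328.28 − 3.36×38888 = −20335.4; K_B = 0 − 3.36×(2581 + 0) = −8672.16.
Balance: K_A = K_B − x×(3.36 − 2.82), so x = (K_B − K_A)/(3.36 − 2.82) = 11663.2/0.54 = 21600 m.

21600 m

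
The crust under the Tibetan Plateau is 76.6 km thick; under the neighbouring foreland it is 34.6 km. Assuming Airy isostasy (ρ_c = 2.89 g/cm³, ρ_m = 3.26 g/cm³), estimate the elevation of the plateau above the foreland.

Excess crust Δ = 76.6 km − 34.6 km = 42 km, split between elevation h and root r with h + r = Δ.
Airy balance ρ_c h = (ρ_m − ρ_c) r gives r = h ρ_c/(ρ_m − ρ_c), so h (1 + ρ_c/(ρ_m − ρ_c)) = Δ, i.e. h = Δ (ρ_m − ρ_c)/ρ_m.
h = 42 km × 0.37/3.26 = 4.77 km.

4.77 km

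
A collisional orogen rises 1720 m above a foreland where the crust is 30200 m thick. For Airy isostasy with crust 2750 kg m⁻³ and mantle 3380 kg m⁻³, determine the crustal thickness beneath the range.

Root depth r = h ρ_c / (ρ_m − ρ_c) = 1720 m × 2750 / 630 = 7508 m.
Total thickness = T + h + r = 30200 m + 1720 m + 7508 m = 39400 m.

39400 m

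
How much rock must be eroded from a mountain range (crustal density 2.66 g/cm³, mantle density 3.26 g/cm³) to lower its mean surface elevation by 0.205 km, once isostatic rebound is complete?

Net drop Δ = e − u = e − e ρ_c/ρ_m = e (ρ_m − ρ_c)/ρ_m.
e = Δ ρ_m/(ρ_m − ρ_c) = 0.205 km × 3.26/0.6 = 1.11 km.

1.11 km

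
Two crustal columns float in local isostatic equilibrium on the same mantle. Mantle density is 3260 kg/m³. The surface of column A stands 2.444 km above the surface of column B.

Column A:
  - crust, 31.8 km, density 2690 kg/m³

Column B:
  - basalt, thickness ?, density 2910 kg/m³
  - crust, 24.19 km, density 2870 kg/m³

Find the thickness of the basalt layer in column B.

2.07 km

Take the compensation level at the base of the deeper column (depth z_c below the surface of column A) and equate Σ ρ_i t_i down to z_c; mantle fills any gap and the z_c terms cancel.
Column A: 31.8×2690 + (z_c − 31.8)×3260
Column B: 2.444×0 + x×2910 + 24.19×2870 + (z_c − 2.444 − 24.19 − x)×3260
The z_c×3260 term appears on both sides and cancels. Collect the known terms of each column as K = Σ(ρt)_known − 3260 × (depth of known layers): K_A = 85542 − 3260×31.8 = −18126; K_B = 69425.3 − 3260×(2.444 + 24.19) = −17401.54.
Balance: K_A = K_B − x×(3260 − 2910), so x = (K_B − K_A)/(3260 − 2910) = 724.46/350 = 2.07 km.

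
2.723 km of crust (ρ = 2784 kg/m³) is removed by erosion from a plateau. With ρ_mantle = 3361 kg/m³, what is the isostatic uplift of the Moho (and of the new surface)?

2.26 km

Unloading: uplift u = e ρ_c/ρ_m = 2.723 km × 2784/3361 = 2.26 km.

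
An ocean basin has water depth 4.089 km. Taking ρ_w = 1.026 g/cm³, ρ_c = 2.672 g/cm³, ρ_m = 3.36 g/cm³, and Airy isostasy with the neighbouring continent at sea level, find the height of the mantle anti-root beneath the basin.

9.78 km

By Archimedes' principle applied to the lithosphere: replacing crust with seawater at the top is compensated by replacing crust with mantle at the base: d (ρ_c − ρ_w) = a (ρ_m − ρ_c).
a = d (ρ_c − ρ_w)/(ρ_m − ρ_c) = 4.089 km × 1.646/0.688 = 9.78 km.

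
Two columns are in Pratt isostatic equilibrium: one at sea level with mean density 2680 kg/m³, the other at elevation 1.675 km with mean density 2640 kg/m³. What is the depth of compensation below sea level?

ρ_ref D = ρ (D + h) → D (ρ_ref − ρ) = ρ h.
D = ρ h/(ρ_ref − ρ) = 2640 × 1.675 km/(2680 − 2640) = 111 km.

111 km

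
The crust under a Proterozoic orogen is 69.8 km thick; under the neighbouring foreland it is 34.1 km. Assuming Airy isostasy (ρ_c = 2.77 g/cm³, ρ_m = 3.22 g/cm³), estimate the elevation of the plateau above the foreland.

4.99 km

Excess crust Δ = 69.8 km − 34.1 km = 35.7 km, split between elevation h and root r with h + r = Δ.
Airy balance ρ_c h = (ρ_m − ρ_c) r gives r = h ρ_c/(ρ_m − ρ_c), so h (1 + ρ_c/(ρ_m − ρ_c)) = Δ, i.e. h = Δ (ρ_m − ρ_c)/ρ_m.
h = 35.7 km × 0.45/3.22 = 4.99 km.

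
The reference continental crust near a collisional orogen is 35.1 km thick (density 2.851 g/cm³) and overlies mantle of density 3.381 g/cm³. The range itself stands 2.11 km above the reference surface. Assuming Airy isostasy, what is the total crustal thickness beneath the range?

Root depth r = h ρ_c / (ρ_m − ρ_c) = 2.11 km × 2.851 / 0.53 = 11.35 km.
Total thickness = T + h + r = 35.1 km + 2.11 km + 11.35 km = 48.6 km.

48.6 km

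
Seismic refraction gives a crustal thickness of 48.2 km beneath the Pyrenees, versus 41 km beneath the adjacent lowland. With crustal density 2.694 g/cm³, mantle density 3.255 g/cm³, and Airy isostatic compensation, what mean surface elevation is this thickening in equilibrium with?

Excess crust Δ = 48.2 km − 41 km = 7.2 km, split between elevation h and root r with h + r = Δ.
Airy balance ρ_c h = (ρ_m − ρ_c) r gives r = h ρ_c/(ρ_m − ρ_c), so h (1 + ρ_c/(ρ_m − ρ_c)) = Δ, i.e. h = Δ (ρ_m − ρ_c)/ρ_m.
h = 7.2 km × 0.561/3.255 = 1.24 km.

1.24 km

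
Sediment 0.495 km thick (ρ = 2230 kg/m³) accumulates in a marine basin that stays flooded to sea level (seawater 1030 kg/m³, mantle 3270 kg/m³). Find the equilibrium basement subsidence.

0.265 km

Submarine loading: the sediment displaces seawater, and the subsidence is in turn flooded, so s (ρ_m − ρ_w) = t (ρ_sed − ρ_w).
s = 0.495 km × (2230 − 1030) / (3270 − 1030) = 0.265 km.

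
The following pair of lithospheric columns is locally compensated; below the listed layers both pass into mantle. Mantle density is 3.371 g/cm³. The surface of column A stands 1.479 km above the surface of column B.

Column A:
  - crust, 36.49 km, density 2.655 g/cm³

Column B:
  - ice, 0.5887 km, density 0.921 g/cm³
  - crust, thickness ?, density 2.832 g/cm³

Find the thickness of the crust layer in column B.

Take the compensation level at the base of the deeper column (depth z_c below the surface of column A) and equate Σ ρ_i t_i down to z_c; mantle fills any gap and the z_c terms cancel.
Column A: 36.49×2.655 + (z_c − 36.49)×3.371
Column B: 1.479×0 + 0.5887×0.921 + x×2.832 + (z_c − 1.479 − 0.5887 − x)×3.371
The z_c×3.371 term appears on both sides and cancels. Collect the known terms of each column as K = Σ(ρt)_known − 3.371 × (depth of known layers): K_A = 96.88095 − 3.371×36.49 = −26.12684; K_B = 0.5421927 − 3.371×(1.479 + 0.5887) = −6.428024.
Balance: K_A = K_B − x×(3.371 − 2.832), so x = (K_B − K_A)/(3.371 − 2.832) = 19.6988/0.539 = 36.5 km.

36.5 km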